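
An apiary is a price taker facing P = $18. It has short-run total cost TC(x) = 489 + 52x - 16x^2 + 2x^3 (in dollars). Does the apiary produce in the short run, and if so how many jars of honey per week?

From TC, MC = TC'(x) = 52 - 32x + 6x^2 and AVC = VC/x = 52 - 16x + 2x^2.
AVC is minimized where dAVC/dx = -16 + 4x = 0, at x = 4; min AVC = 52 - 16·4 + 2·4^2 = $20.
Since P = $18 < min AVC = $20, price fails to cover variable cost at any output.
Shutting down limits the loss to fixed cost, $489.

Shut down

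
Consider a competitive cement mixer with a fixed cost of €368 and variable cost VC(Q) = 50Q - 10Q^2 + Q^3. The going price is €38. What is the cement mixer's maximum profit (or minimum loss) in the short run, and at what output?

Profit = -€296 at Q = 6

AVC = 50 - 10Q + Q^2 has its minimum €25 at Q = 5; price €38 clears that bar, so the firm operates.
MC = 50 - 20Q + 3Q^2. Setting P = MC and taking the root on the rising branch gives Q* = 6.
TR = 38·6 = 228. TC = 368 + 156 = 524. Profit = 228 − 524 = -€296.
That loss of €296 beats the €368 the firm would lose by shutting down; producing recovers €72 of fixed cost.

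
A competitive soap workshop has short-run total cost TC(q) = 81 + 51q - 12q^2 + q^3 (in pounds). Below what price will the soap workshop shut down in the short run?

The shutdown price is the minimum of AVC. VC = 51q - 12q^2 + q^3, so AVC = 51 - 12q + q^2.
dAVC/dq = -12 + 2q = 0 gives q = 6. min AVC = 51 - 12·6 + 6^2 = 15.
For P < £15 the firm produces nothing.

£15 per unit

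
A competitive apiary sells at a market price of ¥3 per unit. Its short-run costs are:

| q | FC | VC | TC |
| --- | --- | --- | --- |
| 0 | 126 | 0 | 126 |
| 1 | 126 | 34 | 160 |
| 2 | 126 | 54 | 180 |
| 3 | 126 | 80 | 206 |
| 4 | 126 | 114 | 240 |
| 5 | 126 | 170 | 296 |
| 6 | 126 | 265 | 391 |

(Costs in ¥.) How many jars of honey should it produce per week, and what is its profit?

Profit at each row (π = 3q − TC): q=0: -126; q=1: -157; q=2: -174; q=3: -197; q=4: -228; q=5: -281; q=6: -373.
Profit is highest at q = 0. Equivalently, the lowest AVC in the table is 80/3 ≈ ¥26.67 at q = 3, and P = ¥3 falls below it — price never covers variable cost, so the firm shuts down and loses only its fixed cost.

q = 0 (shut down); profit = -¥126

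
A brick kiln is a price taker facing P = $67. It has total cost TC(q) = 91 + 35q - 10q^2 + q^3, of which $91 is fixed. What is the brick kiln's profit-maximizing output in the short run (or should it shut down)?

Produce at q = 8

Strip out fixed cost: VC = 35q - 10q^2 + q^3. Then AVC = 35 - 10q + q^2 and MC = 35 - 20q + 3q^2.
AVC is minimized where dAVC/dq = -10 + 2q = 0, at q = 5; min AVC = 35 - 10·5 + 5^2 = $10.
P = $67 exceeds min AVC = $10, so the firm stays open.
Solving P = MC: -32 - 20q + 3q^2 = 0 ⇒ q = -4/3 or 8. On the upward-sloping branch, q* = 8.
Check: AVC at q = 8 is $19 ≤ P, so revenue covers variable cost.
Profit = P·q − TC = 67·8 − 243 = $293.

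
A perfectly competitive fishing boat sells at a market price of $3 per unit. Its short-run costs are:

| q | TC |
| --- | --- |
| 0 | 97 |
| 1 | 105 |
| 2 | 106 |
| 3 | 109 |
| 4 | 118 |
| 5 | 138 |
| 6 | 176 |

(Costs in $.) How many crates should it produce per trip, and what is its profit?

q = 0 (shut down); profit = -$97

Tabulate TR − TC: q=0: -97; q=1: -102; q=2: -100; q=3: -100; q=4: -106; q=5: -123; q=6: -158.
Profit is highest at q = 0. Equivalently, the lowest AVC in the table is 12/3 ≈ $4 at q = 3, and P = $3 falls below it — price never covers variable cost, so the firm shuts down and loses only its fixed cost.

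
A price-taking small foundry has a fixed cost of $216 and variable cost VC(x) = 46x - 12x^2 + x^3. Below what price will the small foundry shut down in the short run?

$10 per unit

The firm shuts down when price falls below the minimum of average variable cost. AVC = VC/x = 46 - 12x + x^2.
At the minimum of AVC, MC = AVC. MC = 46 - 24x + 3x^2; setting MC = AVC gives 2x^2 - 12x = 0, so x = 6. min AVC = 10.
For P < $10 the firm produces nothing.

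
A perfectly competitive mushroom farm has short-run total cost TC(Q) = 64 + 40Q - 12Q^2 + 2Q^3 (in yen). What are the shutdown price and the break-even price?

AVC = 40 - 12Q + 2Q^2; minimized at Q = 3, giving min AVC = ¥22. That is the shutdown price.
ATC = 64/Q + 40 - 12Q + 2Q^2. Setting dATC/dQ = −64/Q^2 − 12 + 4Q = 0 gives Q = 4 (since 4·4^3 − 12·4^2 = 64).
min ATC = 64/4 + 40 − 12·4 + 2·4^2 = ¥40. That is the break-even price.
Between these two prices the firm operates at a loss; above ¥40 it earns a profit.

Shutdown price = ¥22; break-even price = ¥40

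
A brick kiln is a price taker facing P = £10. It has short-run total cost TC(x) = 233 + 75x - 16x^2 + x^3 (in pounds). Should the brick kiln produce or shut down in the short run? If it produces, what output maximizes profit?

Shut down

Strip out fixed cost: VC = 75x - 16x^2 + x^3. Then AVC = 75 - 16x + x^2 and MC = 75 - 32x + 3x^2.
The AVC parabola has its vertex at x = 16/2 = 8, where AVC = 75 - 16·8 + 8^2 = £11.
With P < min AVC (£10 < £11), every unit sold adds to the loss.
Shutting down limits the loss to fixed cost, £233.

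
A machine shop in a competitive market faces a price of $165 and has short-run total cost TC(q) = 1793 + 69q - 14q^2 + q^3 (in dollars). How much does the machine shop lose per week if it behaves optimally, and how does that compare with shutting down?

AVC = 69 - 14q + q^2 has its minimum $20 at q = 7; price $165 clears that bar, so the firm operates.
With MC = 69 - 28q + 3q^2, P = MC on the upward-sloping part at q* = 12.
TR = 165·12 = 1980. TC = 1793 + 540 = 2333. Profit = 1980 − 2333 = -$353.
Shutting down would mean losing the fixed cost of $1793, so operating at a loss of $353 is better by $1440.

Profit = -$353 at q = 12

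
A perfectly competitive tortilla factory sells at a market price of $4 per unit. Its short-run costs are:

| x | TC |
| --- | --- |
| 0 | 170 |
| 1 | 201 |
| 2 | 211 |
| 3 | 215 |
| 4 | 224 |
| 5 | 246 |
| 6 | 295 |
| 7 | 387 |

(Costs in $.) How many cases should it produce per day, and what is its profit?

x = 0 (shut down); profit = -$170

Compute π = P·x − TC at each output: x=0: -170; x=1: -197; x=2: -203; x=3: -203; x=4: -208; x=5: -226; x=6: -271; x=7: -359.
Profit is highest at x = 0. Equivalently, the lowest AVC in the table is 54/4 ≈ $13.50 at x = 4, and P = $4 falls below it — price never covers variable cost, so the firm shuts down and loses only its fixed cost.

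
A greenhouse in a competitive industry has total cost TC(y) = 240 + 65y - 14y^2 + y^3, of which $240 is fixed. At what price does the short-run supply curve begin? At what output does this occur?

The shutdown price is the minimum of AVC. VC = 65y - 14y^2 + y^3, so AVC = 65 - 14y + y^2.
dAVC/dy = -14 + 2y = 0 gives y = 7. min AVC = 65 - 14·7 + 7^2 = 16.
The firm shuts down for any P below $16.

$16 per unit, at y = 7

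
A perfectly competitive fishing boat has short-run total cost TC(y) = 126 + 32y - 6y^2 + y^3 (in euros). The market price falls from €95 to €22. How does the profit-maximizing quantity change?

AVC = 32 - 6y + y^2, minimized at y = 3 where min AVC = €23. MC = 32 - 12y + 3y^2.
At P = €95 ≥ min AVC, set P = MC on the rising branch: y = 7.
At P = €22 < min AVC = €23, price no longer covers variable cost at any output, so the firm shuts down: y = 0.

Output falls from 7 to 0 (the firm shuts down)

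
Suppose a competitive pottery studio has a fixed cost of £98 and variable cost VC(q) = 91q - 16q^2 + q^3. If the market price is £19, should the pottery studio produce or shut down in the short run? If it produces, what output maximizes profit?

Shut down

Variable cost is VC = 91q - 16q^2 + q^3, so AVC = VC/q = 91 - 16q + q^2 and MC = dTC/dq = 91 - 32q + 3q^2.
AVC is minimized where dAVC/dq = -16 + 2q = 0, at q = 8; min AVC = 91 - 16·8 + 8^2 = £27.
With P < min AVC (£19 < £27), every unit sold adds to the loss.
Best response: produce nothing and absorb the £98 fixed cost.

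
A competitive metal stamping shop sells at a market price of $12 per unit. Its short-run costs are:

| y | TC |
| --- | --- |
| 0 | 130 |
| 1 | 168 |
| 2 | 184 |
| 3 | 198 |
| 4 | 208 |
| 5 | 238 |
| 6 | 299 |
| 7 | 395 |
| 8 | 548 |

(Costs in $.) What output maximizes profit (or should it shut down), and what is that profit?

y = 0 (shut down); profit = -$130

Compute π = P·y − TC at each output: y=0: -130; y=1: -156; y=2: -160; y=3: -162; y=4: -160; y=5: -178; y=6: -227; y=7: -311; y=8: -452.
Profit is highest at y = 0. Equivalently, the lowest AVC in the table is 78/4 ≈ $19.50 at y = 4, and P = $12 falls below it — price never covers variable cost, so the firm shuts down and loses only its fixed cost.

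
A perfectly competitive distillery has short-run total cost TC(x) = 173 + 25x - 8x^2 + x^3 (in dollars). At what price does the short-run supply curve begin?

$9 per unit

The firm shuts down when price falls below the minimum of average variable cost. AVC = VC/x = 25 - 8x + x^2.
At the minimum of AVC, MC = AVC. MC = 25 - 16x + 3x^2; setting MC = AVC gives 2x^2 - 8x = 0, so x = 4. min AVC = 9.
For P < $9 the firm produces nothing.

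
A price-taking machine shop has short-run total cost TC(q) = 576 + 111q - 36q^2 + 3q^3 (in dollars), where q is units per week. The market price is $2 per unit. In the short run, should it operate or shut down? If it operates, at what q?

Variable cost is VC = 111q - 36q^2 + 3q^3, so AVC = VC/q = 111 - 36q + 3q^2 and MC = dTC/dq = 111 - 72q + 9q^2.
The AVC parabola has its vertex at q = 36/6 = 6, where AVC = 111 - 36·6 + 3·6^2 = $3.
With P < min AVC ($2 < $3), every unit sold adds to the loss.
The firm minimizes its loss by shutting down and losing only its fixed cost of $576.

Shut down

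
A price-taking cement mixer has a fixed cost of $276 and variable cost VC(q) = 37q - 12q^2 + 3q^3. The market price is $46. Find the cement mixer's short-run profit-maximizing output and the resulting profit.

AVC = 37 - 12q + 3q^2 has its minimum $25 at q = 2; price $46 clears that bar, so the firm operates.
MC = 37 - 24q + 9q^2. Setting P = MC and taking the root on the rising branch gives q* = 3.
TR = 46·3 = 138. TC = 276 + 84 = 360. Profit = 138 − 360 = -$222.
By producing, the firm covers all variable cost plus $54 of fixed cost; shutting down would lose the full $276.

Profit = -$222 at q = 3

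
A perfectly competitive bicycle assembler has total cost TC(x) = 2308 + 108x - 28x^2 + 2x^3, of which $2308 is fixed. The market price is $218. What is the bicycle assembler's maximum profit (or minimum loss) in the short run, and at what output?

AVC = 108 - 28x + 2x^2 has its minimum $10 at x = 7; price $218 clears that bar, so the firm operates.
MC = 108 - 56x + 6x^2. Setting P = MC and taking the root on the rising branch gives x* = 11.
TR = 218·11 = 2398. TC = 2308 + 462 = 2770. Profit = 2398 − 2770 = -$372.
By producing, the firm covers all variable cost plus $1936 of fixed cost; shutting down would lose the full $2308.

Profit = -$372 at x = 11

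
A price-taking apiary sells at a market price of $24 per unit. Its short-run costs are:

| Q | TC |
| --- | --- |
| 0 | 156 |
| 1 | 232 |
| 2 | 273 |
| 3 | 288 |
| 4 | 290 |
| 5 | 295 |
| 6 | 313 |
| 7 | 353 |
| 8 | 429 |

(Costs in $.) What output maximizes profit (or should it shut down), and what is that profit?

Q = 0 (shut down); profit = -$156

Tabulate TR − TC: Q=0: -156; Q=1: -208; Q=2: -225; Q=3: -216; Q=4: -194; Q=5: -175; Q=6: -169; Q=7: -185; Q=8: -237.
Profit is highest at Q = 0. Equivalently, the lowest AVC in the table is 157/6 ≈ $26.17 at Q = 6, and P = $24 falls below it — price never covers variable cost, so the firm shuts down and loses only its fixed cost.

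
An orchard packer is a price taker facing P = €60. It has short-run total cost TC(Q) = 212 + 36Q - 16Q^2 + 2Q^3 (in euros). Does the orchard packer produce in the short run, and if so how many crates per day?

Strip out fixed cost: VC = 36Q - 16Q^2 + 2Q^3. Then AVC = 36 - 16Q + 2Q^2 and MC = 36 - 32Q + 6Q^2.
The AVC parabola has its vertex at Q = 16/4 = 4, where AVC = 36 - 16·4 + 2·4^2 = €4.
Since P = €60 ≥ min AVC = €4, price covers variable cost and the firm should produce.
Solving P = MC: -24 - 32Q + 6Q^2 = 0 ⇒ Q = -2/3 or 6. On the upward-sloping branch, Q* = 6.
Check: AVC at Q = 6 is €12 ≤ P, so revenue covers variable cost.
Profit = P·Q − TC = 60·6 − 284 = €76.

Produce at Q = 6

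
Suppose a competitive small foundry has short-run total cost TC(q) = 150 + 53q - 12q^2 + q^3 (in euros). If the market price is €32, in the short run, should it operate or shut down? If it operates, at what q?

Produce at q = 7

Variable cost is VC = 53q - 12q^2 + q^3, so AVC = VC/q = 53 - 12q + q^2 and MC = dTC/dq = 53 - 24q + 3q^2.
AVC hits its minimum where MC = AVC, at q = 6, giving min AVC = 53 - 12·6 + 6^2 = €17.
P = €32 exceeds min AVC = €17, so the firm stays open.
Set P = MC: 32 = 53 - 24q + 3q^2 → 21 - 24q + 3q^2 = 0. The roots are q = 1 and q = 7; the profit-maximizing output is on the rising part of MC, so q* = 7.
Check: AVC at q = 7 is €18 ≤ P, so revenue covers variable cost.
Profit = P·q − TC = 32·7 − 276 = -€52, a loss, but smaller than the €150 fixed cost the firm would lose by shutting down.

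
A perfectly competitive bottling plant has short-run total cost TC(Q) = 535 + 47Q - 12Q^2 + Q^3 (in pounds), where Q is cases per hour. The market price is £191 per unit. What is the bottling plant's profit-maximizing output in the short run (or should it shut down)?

Produce at Q = 12

Variable cost is VC = 47Q - 12Q^2 + Q^3, so AVC = VC/Q = 47 - 12Q + Q^2 and MC = dTC/dQ = 47 - 24Q + 3Q^2.
AVC is minimized where dAVC/dQ = -12 + 2Q = 0, at Q = 6; min AVC = 47 - 12·6 + 6^2 = £11.
Since P = £191 ≥ min AVC = £11, price covers variable cost and the firm should produce.
P = MC gives -144 - 24Q + 3Q^2 = 0, with roots -4 and 12. Take the larger (rising MC): Q* = 12.
Check: AVC at Q = 12 is £47 ≤ P, so revenue covers variable cost.
Profit = P·Q − TC = 191·12 − 1099 = £1193.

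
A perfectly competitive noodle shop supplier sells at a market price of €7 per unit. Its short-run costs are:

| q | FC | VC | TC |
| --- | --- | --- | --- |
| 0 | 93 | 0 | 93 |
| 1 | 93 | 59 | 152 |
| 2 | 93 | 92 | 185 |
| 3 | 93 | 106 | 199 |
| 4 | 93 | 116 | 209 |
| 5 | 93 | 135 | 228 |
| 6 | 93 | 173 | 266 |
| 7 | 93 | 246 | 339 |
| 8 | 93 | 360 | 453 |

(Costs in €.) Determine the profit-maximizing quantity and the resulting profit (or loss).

q = 0 (shut down); profit = -€93

Compute π = P·q − TC at each output: q=0: -93; q=1: -145; q=2: -171; q=3: -178; q=4: -181; q=5: -193; q=6: -224; q=7: -290; q=8: -397.
Profit is highest at q = 0. Equivalently, the lowest AVC in the table is 135/5 ≈ €27 at q = 5, and P = €7 falls below it — price never covers variable cost, so the firm shuts down and loses only its fixed cost.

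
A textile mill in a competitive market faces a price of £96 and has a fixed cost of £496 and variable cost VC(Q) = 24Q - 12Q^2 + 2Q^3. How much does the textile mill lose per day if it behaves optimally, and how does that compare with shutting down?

AVC = 24 - 12Q + 2Q^2; min AVC = £6 at Q = 3. Since P = £96 ≥ min AVC, the firm produces.
With MC = 24 - 24Q + 6Q^2, P = MC on the upward-sloping part at Q* = 6.
TR = 96·6 = 576. TC = 496 + 144 = 640. Profit = 576 − 640 = -£64.
By producing, the firm covers all variable cost plus £432 of fixed cost; shutting down would lose the full £496.

Profit = -£64 at Q = 6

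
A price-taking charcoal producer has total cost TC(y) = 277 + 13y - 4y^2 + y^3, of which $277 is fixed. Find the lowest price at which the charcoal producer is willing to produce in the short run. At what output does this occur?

Short-run supply begins at min AVC. From VC = 13y - 4y^2 + y^3, AVC = 13 - 4y + y^2.
At the minimum of AVC, MC = AVC. MC = 13 - 8y + 3y^2; setting MC = AVC gives 2y^2 - 4y = 0, so y = 2. min AVC = 9.
So the shutdown price is $9.

$9 per unit, at y = 2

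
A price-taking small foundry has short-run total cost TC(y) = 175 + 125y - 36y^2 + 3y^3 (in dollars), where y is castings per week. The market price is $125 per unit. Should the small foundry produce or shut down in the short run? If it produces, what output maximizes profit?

Produce at y = 8

Strip out fixed cost: VC = 125y - 36y^2 + 3y^3. Then AVC = 125 - 36y + 3y^2 and MC = 125 - 72y + 9y^2.
AVC hits its minimum where MC = AVC, at y = 6, giving min AVC = 125 - 36·6 + 3·6^2 = $17.
P = $125 exceeds min AVC = $17, so the firm stays open.
Solving P = MC: -72y + 9y^2 = 0 ⇒ y = 0 or 8. On the upward-sloping branch, y* = 8.
Check: AVC at y = 8 is $29 ≤ P, so revenue covers variable cost.
Profit = P·y − TC = 125·8 − 407 = $593.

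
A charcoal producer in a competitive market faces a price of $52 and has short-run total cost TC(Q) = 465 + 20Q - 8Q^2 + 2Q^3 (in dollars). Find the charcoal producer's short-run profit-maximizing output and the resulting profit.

Profit = -$337 at Q = 4

AVC = 20 - 8Q + 2Q^2; min AVC = $12 at Q = 2. Since P = $52 ≥ min AVC, the firm produces.
With MC = 20 - 16Q + 6Q^2, P = MC on the upward-sloping part at Q* = 4.
TR = 52·4 = 208. TC = 465 + 80 = 545. Profit = 208 − 545 = -$337.
Shutting down would mean losing the fixed cost of $465, so operating at a loss of $337 is better by $128.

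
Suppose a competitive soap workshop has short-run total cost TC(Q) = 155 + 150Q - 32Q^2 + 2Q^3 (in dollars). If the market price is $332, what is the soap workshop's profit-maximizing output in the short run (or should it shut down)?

From TC, MC = TC'(Q) = 150 - 64Q + 6Q^2 and AVC = VC/Q = 150 - 32Q + 2Q^2.
AVC hits its minimum where MC = AVC, at Q = 8, giving min AVC = 150 - 32·8 + 2·8^2 = $22.
Because $332 ≥ $22, revenue can cover variable cost; the firm operates.
P = MC gives -182 - 64Q + 6Q^2 = 0, with roots -7/3 and 13. Take the larger (rising MC): Q* = 13.
Check: AVC at Q = 13 is $72 ≤ P, so revenue covers variable cost.
Profit = P·Q − TC = 332·13 − 1091 = $3225.

Produce at Q = 13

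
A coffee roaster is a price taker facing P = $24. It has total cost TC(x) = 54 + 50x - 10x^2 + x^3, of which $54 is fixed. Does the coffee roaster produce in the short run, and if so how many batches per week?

Shut down

Variable cost is VC = 50x - 10x^2 + x^3, so AVC = VC/x = 50 - 10x + x^2 and MC = dTC/dx = 50 - 20x + 3x^2.
AVC hits its minimum where MC = AVC, at x = 5, giving min AVC = 50 - 10·5 + 5^2 = $25.
P = $24 lies below min AVC = $25; no output level covers variable cost.
Shutting down limits the loss to fixed cost, $54.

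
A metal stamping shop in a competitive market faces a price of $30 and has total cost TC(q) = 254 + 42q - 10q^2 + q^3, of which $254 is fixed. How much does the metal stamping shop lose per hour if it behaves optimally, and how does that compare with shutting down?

AVC = 42 - 10q + q^2 has its minimum $17 at q = 5; price $30 clears that bar, so the firm operates.
MC = 42 - 20q + 3q^2. Setting P = MC and taking the root on the rising branch gives q* = 6.
TR = 30·6 = 180. TC = 254 + 108 = 362. Profit = 180 − 362 = -$182.
By producing, the firm covers all variable cost plus $72 of fixed cost; shutting down would lose the full $254.

Profit = -$182 at q = 6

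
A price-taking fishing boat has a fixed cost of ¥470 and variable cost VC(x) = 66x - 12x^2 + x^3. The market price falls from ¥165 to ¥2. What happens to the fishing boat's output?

MC = 66 - 24x + 3x^2; the shutdown threshold is min AVC = ¥30 (at x = 6).
At P = ¥165 ≥ min AVC, set P = MC on the rising branch: x = 11.
At P = ¥2 < min AVC = ¥30, price no longer covers variable cost at any output, so the firm shuts down: x = 0.

Output falls from 11 to 0 (the firm shuts down)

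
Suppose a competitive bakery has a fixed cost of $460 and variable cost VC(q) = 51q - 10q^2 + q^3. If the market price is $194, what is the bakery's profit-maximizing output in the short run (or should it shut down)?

From TC, MC = TC'(q) = 51 - 20q + 3q^2 and AVC = VC/q = 51 - 10q + q^2.
The AVC parabola has its vertex at q = 10/2 = 5, where AVC = 51 - 10·5 + 5^2 = $26.
P = $194 exceeds min AVC = $26, so the firm stays open.
Set P = MC: 194 = 51 - 20q + 3q^2 → -143 - 20q + 3q^2 = 0. The roots are q = -13/3 and q = 11; the profit-maximizing output is on the rising part of MC, so q* = 11.
Check: AVC at q = 11 is $62 ≤ P, so revenue covers variable cost.
Profit = P·q − TC = 194·11 − 1142 = $992.

Produce at q = 11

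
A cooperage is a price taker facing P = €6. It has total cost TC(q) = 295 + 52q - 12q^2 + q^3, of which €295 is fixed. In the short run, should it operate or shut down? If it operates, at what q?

Strip out fixed cost: VC = 52q - 12q^2 + q^3. Then AVC = 52 - 12q + q^2 and MC = 52 - 24q + 3q^2.
The AVC parabola has its vertex at q = 12/2 = 6, where AVC = 52 - 12·6 + 6^2 = €16.
With P < min AVC (€6 < €16), every unit sold adds to the loss.
Shutting down limits the loss to fixed cost, €295.

Shut down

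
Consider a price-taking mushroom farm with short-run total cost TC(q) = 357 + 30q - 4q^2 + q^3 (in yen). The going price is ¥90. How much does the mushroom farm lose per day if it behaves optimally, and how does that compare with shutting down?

AVC = 30 - 4q + q^2; min AVC = ¥26 at q = 2. Since P = ¥90 ≥ min AVC, the firm produces.
MC = 30 - 8q + 3q^2. Setting P = MC and taking the root on the rising branch gives q* = 6.
TR = 90·6 = 540. TC = 357 + 252 = 609. Profit = 540 − 609 = -¥69.
By producing, the firm covers all variable cost plus ¥288 of fixed cost; shutting down would lose the full ¥357.

Profit = -¥69 at q = 6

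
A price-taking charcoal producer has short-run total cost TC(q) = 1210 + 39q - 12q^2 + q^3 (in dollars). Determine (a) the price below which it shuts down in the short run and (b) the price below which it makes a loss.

AVC = 39 - 12q + q^2; minimized at q = 6, giving min AVC = $3. That is the shutdown price.
ATC = 1210/q + 39 - 12q + q^2. Setting dATC/dq = −1210/q^2 − 12 + 2q = 0 gives q = 11 (since 2·11^3 − 12·11^2 = 1210).
min ATC = 1210/11 + 39 − 12·11 + 11^2 = $138. That is the break-even price.
For $3 ≤ P < $138 the firm produces at a loss; below $3 it shuts down.

Shutdown price = $3; break-even price = $138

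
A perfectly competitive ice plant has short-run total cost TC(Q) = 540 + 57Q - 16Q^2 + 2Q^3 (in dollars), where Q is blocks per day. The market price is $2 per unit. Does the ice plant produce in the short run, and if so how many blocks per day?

Shut down

Strip out fixed cost: VC = 57Q - 16Q^2 + 2Q^3. Then AVC = 57 - 16Q + 2Q^2 and MC = 57 - 32Q + 6Q^2.
AVC hits its minimum where MC = AVC, at Q = 4, giving min AVC = 57 - 16·4 + 2·4^2 = $25.
P = $2 lies below min AVC = $25; no output level covers variable cost.
The firm minimizes its loss by shutting down and losing only its fixed cost of $540.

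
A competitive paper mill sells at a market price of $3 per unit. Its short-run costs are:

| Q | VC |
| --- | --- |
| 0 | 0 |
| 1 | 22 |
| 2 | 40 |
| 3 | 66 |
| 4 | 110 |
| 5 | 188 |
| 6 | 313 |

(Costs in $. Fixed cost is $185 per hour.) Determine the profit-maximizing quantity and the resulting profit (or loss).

Tabulate TR − TC: Q=0: -185; Q=1: -204; Q=2: -219; Q=3: -242; Q=4: -283; Q=5: -358; Q=6: -480.
Profit is highest at Q = 0. Equivalently, the lowest AVC in the table is 40/2 ≈ $20 at Q = 2, and P = $3 falls below it — price never covers variable cost, so the firm shuts down and loses only its fixed cost.

Q = 0 (shut down); profit = -$185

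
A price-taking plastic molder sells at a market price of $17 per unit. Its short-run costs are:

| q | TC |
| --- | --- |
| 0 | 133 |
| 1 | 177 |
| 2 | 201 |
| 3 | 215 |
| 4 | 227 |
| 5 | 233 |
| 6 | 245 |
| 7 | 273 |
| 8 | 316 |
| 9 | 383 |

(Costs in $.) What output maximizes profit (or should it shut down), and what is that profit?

q = 0 (shut down); profit = -$133

Tabulate TR − TC: q=0: -133; q=1: -160; q=2: -167; q=3: -164; q=4: -159; q=5: -148; q=6: -143; q=7: -154; q=8: -180; q=9: -230.
Profit is highest at q = 0. Equivalently, the lowest AVC in the table is 112/6 ≈ $18.67 at q = 6, and P = $17 falls below it — price never covers variable cost, so the firm shuts down and loses only its fixed cost.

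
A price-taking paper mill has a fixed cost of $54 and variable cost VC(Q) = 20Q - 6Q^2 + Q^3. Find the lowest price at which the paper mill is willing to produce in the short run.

$11 per unit

The shutdown price is the minimum of AVC. VC = 20Q - 6Q^2 + Q^3, so AVC = 20 - 6Q + Q^2.
dAVC/dQ = -6 + 2Q = 0 gives Q = 3. min AVC = 20 - 6·3 + 3^2 = 11.
For P < $11 the firm produces nothing.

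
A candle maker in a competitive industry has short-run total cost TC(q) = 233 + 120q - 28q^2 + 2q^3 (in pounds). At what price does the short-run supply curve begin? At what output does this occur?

Short-run supply begins at min AVC. From VC = 120q - 28q^2 + 2q^3, AVC = 120 - 28q + 2q^2.
At the minimum of AVC, MC = AVC. MC = 120 - 56q + 6q^2; setting MC = AVC gives 4q^2 - 28q = 0, so q = 7. min AVC = 22.
For P < £22 the firm produces nothing.

£22 per unit, at q = 7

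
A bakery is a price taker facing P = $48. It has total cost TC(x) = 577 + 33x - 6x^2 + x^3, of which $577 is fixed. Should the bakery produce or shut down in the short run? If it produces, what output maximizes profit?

Produce at x = 5

From TC, MC = TC'(x) = 33 - 12x + 3x^2 and AVC = VC/x = 33 - 6x + x^2.
The AVC parabola has its vertex at x = 6/2 = 3, where AVC = 33 - 6·3 + 3^2 = $24.
Because $48 ≥ $24, revenue can cover variable cost; the firm operates.
P = MC gives -15 - 12x + 3x^2 = 0, with roots -1 and 5. Take the larger (rising MC): x* = 5.
Check: AVC at x = 5 is $28 ≤ P, so revenue covers variable cost.
Profit = P·x − TC = 48·5 − 717 = -$477, a loss, but smaller than the $577 fixed cost the firm would lose by shutting down.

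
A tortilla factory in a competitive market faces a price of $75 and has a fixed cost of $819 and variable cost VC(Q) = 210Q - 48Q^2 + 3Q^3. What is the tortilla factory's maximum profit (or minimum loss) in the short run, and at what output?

Profit = -$333 at Q = 9

AVC = 210 - 48Q + 3Q^2 has its minimum $18 at Q = 8; price $75 clears that bar, so the firm operates.
With MC = 210 - 96Q + 9Q^2, P = MC on the upward-sloping part at Q* = 9.
TR = 75·9 = 675. TC = 819 + 189 = 1008. Profit = 675 − 1008 = -$333.
Shutting down would mean losing the fixed cost of $819, so operating at a loss of $333 is better by $486.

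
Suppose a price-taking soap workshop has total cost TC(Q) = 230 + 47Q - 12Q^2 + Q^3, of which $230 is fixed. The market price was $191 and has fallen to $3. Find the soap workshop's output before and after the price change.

Output falls from 12 to 0 (the firm shuts down)

AVC = 47 - 12Q + Q^2, minimized at Q = 6 where min AVC = $11. MC = 47 - 24Q + 3Q^2.
With P = $191 above the shutdown price, P = MC gives Q = 12.
At P = $3 < min AVC = $11, price no longer covers variable cost at any output, so the firm shuts down: Q = 0.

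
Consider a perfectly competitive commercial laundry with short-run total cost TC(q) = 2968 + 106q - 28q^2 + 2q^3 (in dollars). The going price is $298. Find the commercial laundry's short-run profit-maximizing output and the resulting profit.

Profit = -$88 at q = 12

AVC = 106 - 28q + 2q^2; min AVC = $8 at q = 7. Since P = $298 ≥ min AVC, the firm produces.
MC = 106 - 56q + 6q^2. Setting P = MC and taking the root on the rising branch gives q* = 12.
TR = 298·12 = 3576. TC = 2968 + 696 = 3664. Profit = 3576 − 3664 = -$88.
That loss of $88 beats the $2968 the firm would lose by shutting down; producing recovers $2880 of fixed cost.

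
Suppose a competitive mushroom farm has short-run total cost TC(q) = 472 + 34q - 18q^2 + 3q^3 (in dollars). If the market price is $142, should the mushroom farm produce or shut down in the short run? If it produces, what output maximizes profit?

Produce at q = 6

Variable cost is VC = 34q - 18q^2 + 3q^3, so AVC = VC/q = 34 - 18q + 3q^2 and MC = dTC/dq = 34 - 36q + 9q^2.
AVC hits its minimum where MC = AVC, at q = 3, giving min AVC = 34 - 18·3 + 3·3^2 = $7.
Because $142 ≥ $7, revenue can cover variable cost; the firm operates.
Solving P = MC: -108 - 36q + 9q^2 = 0 ⇒ q = -2 or 6. On the upward-sloping branch, q* = 6.
Check: AVC at q = 6 is $34 ≤ P, so revenue covers variable cost.
Profit = P·q − TC = 142·6 − 676 = $176.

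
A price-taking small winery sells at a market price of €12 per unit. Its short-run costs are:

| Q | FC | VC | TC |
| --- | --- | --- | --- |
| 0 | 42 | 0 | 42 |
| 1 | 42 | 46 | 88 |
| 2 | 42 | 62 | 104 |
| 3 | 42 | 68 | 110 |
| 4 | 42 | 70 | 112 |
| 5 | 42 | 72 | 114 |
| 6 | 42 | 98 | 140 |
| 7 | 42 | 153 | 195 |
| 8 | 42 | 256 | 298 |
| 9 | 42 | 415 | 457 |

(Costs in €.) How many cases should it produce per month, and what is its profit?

Tabulate TR − TC: Q=0: -42; Q=1: -76; Q=2: -80; Q=3: -74; Q=4: -64; Q=5: -54; Q=6: -68; Q=7: -111; Q=8: -202; Q=9: -349.
Profit is highest at Q = 0. Equivalently, the lowest AVC in the table is 72/5 ≈ €14.40 at Q = 5, and P = €12 falls below it — price never covers variable cost, so the firm shuts down and loses only its fixed cost.

Q = 0 (shut down); profit = -€42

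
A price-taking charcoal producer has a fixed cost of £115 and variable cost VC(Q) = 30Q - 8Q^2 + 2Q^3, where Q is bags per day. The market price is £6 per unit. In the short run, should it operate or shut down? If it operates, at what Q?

Strip out fixed cost: VC = 30Q - 8Q^2 + 2Q^3. Then AVC = 30 - 8Q + 2Q^2 and MC = 30 - 16Q + 6Q^2.
AVC hits its minimum where MC = AVC, at Q = 2, giving min AVC = 30 - 8·2 + 2·2^2 = £22.
P = £6 lies below min AVC = £22; no output level covers variable cost.
The firm minimizes its loss by shutting down and losing only its fixed cost of £115.

Shut down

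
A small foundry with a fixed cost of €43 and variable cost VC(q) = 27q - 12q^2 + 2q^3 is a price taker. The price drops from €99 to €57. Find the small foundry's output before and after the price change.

Output falls from 6 to 5

MC = 27 - 24q + 6q^2; the shutdown threshold is min AVC = €9 (at q = 3).
With P = €99 above the shutdown price, P = MC gives q = 6.
At P = €57 ≥ min AVC, set P = MC: q = 5. The firm stays open but cuts output.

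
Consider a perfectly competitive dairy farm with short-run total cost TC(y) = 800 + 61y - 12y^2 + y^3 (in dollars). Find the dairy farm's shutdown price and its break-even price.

Shutdown price = min AVC. AVC = 61 - 12y + y^2, with vertex at y = 6 and minimum $25.
ATC = 800/y + 61 - 12y + y^2. Setting dATC/dy = −800/y^2 − 12 + 2y = 0 gives y = 10 (since 2·10^3 − 12·10^2 = 800).
min ATC = 800/10 + 61 − 12·10 + 10^2 = $121. That is the break-even price.
For $25 ≤ P < $121 the firm produces at a loss; below $25 it shuts down.

Shutdown price = $25; break-even price = $121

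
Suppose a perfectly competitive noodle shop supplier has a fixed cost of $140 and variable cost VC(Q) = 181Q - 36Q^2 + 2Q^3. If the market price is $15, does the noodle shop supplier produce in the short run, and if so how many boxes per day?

Shut down

Variable cost is VC = 181Q - 36Q^2 + 2Q^3, so AVC = VC/Q = 181 - 36Q + 2Q^2 and MC = dTC/dQ = 181 - 72Q + 6Q^2.
The AVC parabola has its vertex at Q = 36/4 = 9, where AVC = 181 - 36·9 + 2·9^2 = $19.
Since P = $15 < min AVC = $19, price fails to cover variable cost at any output.
The firm minimizes its loss by shutting down and losing only its fixed cost of $140.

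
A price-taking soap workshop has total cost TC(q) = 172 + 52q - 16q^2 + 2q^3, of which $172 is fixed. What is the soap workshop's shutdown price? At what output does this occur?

Short-run supply begins at min AVC. From VC = 52q - 16q^2 + 2q^3, AVC = 52 - 16q + 2q^2.
At the minimum of AVC, MC = AVC. MC = 52 - 32q + 6q^2; setting MC = AVC gives 4q^2 - 16q = 0, so q = 4. min AVC = 20.
So the shutdown price is $20.

$20 per unit, at q = 4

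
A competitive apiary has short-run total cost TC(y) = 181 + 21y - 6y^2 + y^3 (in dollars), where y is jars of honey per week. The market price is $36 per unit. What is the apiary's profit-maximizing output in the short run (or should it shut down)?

Strip out fixed cost: VC = 21y - 6y^2 + y^3. Then AVC = 21 - 6y + y^2 and MC = 21 - 12y + 3y^2.
AVC is minimized where dAVC/dy = -6 + 2y = 0, at y = 3; min AVC = 21 - 6·3 + 3^2 = $12.
Because $36 ≥ $12, revenue can cover variable cost; the firm operates.
Solving P = MC: -15 - 12y + 3y^2 = 0 ⇒ y = -1 or 5. On the upward-sloping branch, y* = 5.
Check: AVC at y = 5 is $16 ≤ P, so revenue covers variable cost.
Profit = P·y − TC = 36·5 − 261 = -$81, a loss, but smaller than the $181 fixed cost the firm would lose by shutting down.

Produce at y = 5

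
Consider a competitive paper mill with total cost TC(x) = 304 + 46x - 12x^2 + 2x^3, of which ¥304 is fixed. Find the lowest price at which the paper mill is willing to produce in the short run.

¥28 per unit

The shutdown price is the minimum of AVC. VC = 46x - 12x^2 + 2x^3, so AVC = 46 - 12x + 2x^2.
dAVC/dx = -12 + 4x = 0 gives x = 3. min AVC = 46 - 12·3 + 2·3^2 = 28.
For P < ¥28 the firm produces nothing.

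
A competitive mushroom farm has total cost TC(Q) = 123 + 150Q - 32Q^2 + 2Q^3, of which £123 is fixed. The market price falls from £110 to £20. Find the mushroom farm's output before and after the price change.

Output falls from 10 to 0 (the firm shuts down)

MC = 150 - 64Q + 6Q^2; the shutdown threshold is min AVC = £22 (at Q = 8).
With P = £110 above the shutdown price, P = MC gives Q = 10.
At P = £20 < min AVC = £22, price no longer covers variable cost at any output, so the firm shuts down: Q = 0.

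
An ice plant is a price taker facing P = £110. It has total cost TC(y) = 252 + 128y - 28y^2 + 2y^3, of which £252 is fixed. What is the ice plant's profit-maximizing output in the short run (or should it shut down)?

Produce at y = 9

Variable cost is VC = 128y - 28y^2 + 2y^3, so AVC = VC/y = 128 - 28y + 2y^2 and MC = dTC/dy = 128 - 56y + 6y^2.
AVC is minimized where dAVC/dy = -28 + 4y = 0, at y = 7; min AVC = 128 - 28·7 + 2·7^2 = £30.
Because £110 ≥ £30, revenue can cover variable cost; the firm operates.
Set P = MC: 110 = 128 - 56y + 6y^2 → 18 - 56y + 6y^2 = 0. The roots are y = 1/3 and y = 9; the profit-maximizing output is on the rising part of MC, so y* = 9.
Check: AVC at y = 9 is £38 ≤ P, so revenue covers variable cost.
Profit = P·y − TC = 110·9 − 594 = £396.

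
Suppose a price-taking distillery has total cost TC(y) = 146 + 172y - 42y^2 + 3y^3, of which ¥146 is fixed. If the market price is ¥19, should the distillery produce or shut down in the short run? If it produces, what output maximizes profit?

Strip out fixed cost: VC = 172y - 42y^2 + 3y^3. Then AVC = 172 - 42y + 3y^2 and MC = 172 - 84y + 9y^2.
AVC is minimized where dAVC/dy = -42 + 6y = 0, at y = 7; min AVC = 172 - 42·7 + 3·7^2 = ¥25.
P = ¥19 lies below min AVC = ¥25; no output level covers variable cost.
Best response: produce nothing and absorb the ¥146 fixed cost.

Shut down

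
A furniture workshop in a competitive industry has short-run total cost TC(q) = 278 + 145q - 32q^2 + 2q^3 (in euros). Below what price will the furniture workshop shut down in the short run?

€17 per unit

The shutdown price is the minimum of AVC. VC = 145q - 32q^2 + 2q^3, so AVC = 145 - 32q + 2q^2.
dAVC/dq = -32 + 4q = 0 gives q = 8. min AVC = 145 - 32·8 + 2·8^2 = 17.
The firm shuts down for any P below €17.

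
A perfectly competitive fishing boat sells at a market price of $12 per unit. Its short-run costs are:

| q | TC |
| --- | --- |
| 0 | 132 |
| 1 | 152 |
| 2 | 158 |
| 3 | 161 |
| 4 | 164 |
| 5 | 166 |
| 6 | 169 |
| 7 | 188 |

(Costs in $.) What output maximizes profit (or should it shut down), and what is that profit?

Profit at each row (π = 12q − TC): q=0: -132; q=1: -140; q=2: -134; q=3: -125; q=4: -116; q=5: -106; q=6: -97; q=7: -104.
Profit is maximized at q = 6. AVC there is 37/6 = $6.17 ≤ P, so producing beats shutting down (which would give -$132).

q = 6; profit = -$97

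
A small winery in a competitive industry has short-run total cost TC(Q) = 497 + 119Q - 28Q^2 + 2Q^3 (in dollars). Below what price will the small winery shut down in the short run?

The firm shuts down when price falls below the minimum of average variable cost. AVC = VC/Q = 119 - 28Q + 2Q^2.
dAVC/dQ = -28 + 4Q = 0 gives Q = 7. min AVC = 119 - 28·7 + 2·7^2 = 21.
The firm shuts down for any P below $21.

$21 per unit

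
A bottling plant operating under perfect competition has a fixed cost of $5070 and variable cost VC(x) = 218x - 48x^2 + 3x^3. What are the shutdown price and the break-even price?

AVC = 218 - 48x + 3x^2; minimized at x = 8, giving min AVC = $26. That is the shutdown price.
ATC = 5070/x + 218 - 48x + 3x^2. Setting dATC/dx = −5070/x^2 − 48 + 6x = 0 gives x = 13 (since 6·13^3 − 48·13^2 = 5070).
min ATC = 5070/13 + 218 − 48·13 + 3·13^2 = $491. That is the break-even price.
For $26 ≤ P < $491 the firm produces at a loss; below $26 it shuts down.

Shutdown price = $26; break-even price = $491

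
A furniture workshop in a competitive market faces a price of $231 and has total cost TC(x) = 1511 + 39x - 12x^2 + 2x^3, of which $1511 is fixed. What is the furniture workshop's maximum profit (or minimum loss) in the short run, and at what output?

AVC = 39 - 12x + 2x^2; min AVC = $21 at x = 3. Since P = $231 ≥ min AVC, the firm produces.
MC = 39 - 24x + 6x^2. Setting P = MC and taking the root on the rising branch gives x* = 8.
TR = 231·8 = 1848. TC = 1511 + 568 = 2079. Profit = 1848 − 2079 = -$231.
Shutting down would mean losing the fixed cost of $1511, so operating at a loss of $231 is better by $1280.

Profit = -$231 at x = 8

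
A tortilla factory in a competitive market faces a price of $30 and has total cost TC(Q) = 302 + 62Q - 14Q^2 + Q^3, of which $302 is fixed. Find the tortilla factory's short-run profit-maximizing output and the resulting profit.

AVC = 62 - 14Q + Q^2; min AVC = $13 at Q = 7. Since P = $30 ≥ min AVC, the firm produces.
With MC = 62 - 28Q + 3Q^2, P = MC on the upward-sloping part at Q* = 8.
TR = 30·8 = 240. TC = 302 + 112 = 414. Profit = 240 − 414 = -$174.
By producing, the firm covers all variable cost plus $128 of fixed cost; shutting down would lose the full $302.

Profit = -$174 at Q = 8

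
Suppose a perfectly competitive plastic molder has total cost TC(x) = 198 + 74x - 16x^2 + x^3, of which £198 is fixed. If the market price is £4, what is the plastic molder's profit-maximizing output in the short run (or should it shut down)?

From TC, MC = TC'(x) = 74 - 32x + 3x^2 and AVC = VC/x = 74 - 16x + x^2.
The AVC parabola has its vertex at x = 16/2 = 8, where AVC = 74 - 16·8 + 8^2 = £10.
With P < min AVC (£4 < £10), every unit sold adds to the loss.
The firm minimizes its loss by shutting down and losing only its fixed cost of £198.

Shut down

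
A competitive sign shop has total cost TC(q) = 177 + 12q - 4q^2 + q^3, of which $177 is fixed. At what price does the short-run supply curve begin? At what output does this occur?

The firm shuts down when price falls below the minimum of average variable cost. AVC = VC/q = 12 - 4q + q^2.
At the minimum of AVC, MC = AVC. MC = 12 - 8q + 3q^2; setting MC = AVC gives 2q^2 - 4q = 0, so q = 2. min AVC = 8.
So the shutdown price is $8.

$8 per unit, at q = 2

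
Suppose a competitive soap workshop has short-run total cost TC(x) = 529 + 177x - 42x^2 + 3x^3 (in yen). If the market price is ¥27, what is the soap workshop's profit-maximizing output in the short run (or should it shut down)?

From TC, MC = TC'(x) = 177 - 84x + 9x^2 and AVC = VC/x = 177 - 42x + 3x^2.
AVC is minimized where dAVC/dx = -42 + 6x = 0, at x = 7; min AVC = 177 - 42·7 + 3·7^2 = ¥30.
P = ¥27 lies below min AVC = ¥30; no output level covers variable cost.
The firm minimizes its loss by shutting down and losing only its fixed cost of ¥529.

Shut down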